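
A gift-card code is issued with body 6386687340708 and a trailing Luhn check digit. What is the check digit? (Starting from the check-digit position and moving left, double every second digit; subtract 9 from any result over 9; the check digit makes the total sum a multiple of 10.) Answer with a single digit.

Partial digits right→left: 8 0 7 0 4 3 7 8 6 6 8 3 6
Double every second digit counting from the check-digit position (so the 1st, 3rd, 5th, ... of the partial from the right).
  doubled (with −9 where >9): 7 5 8 5 3 7 3 → sum 38
  kept as-is: 0 0 3 8 6 3 → sum 20
Total = 38 + 20 = 58.
Check digit = (10 − (58 mod 10)) mod 10 = 2.

2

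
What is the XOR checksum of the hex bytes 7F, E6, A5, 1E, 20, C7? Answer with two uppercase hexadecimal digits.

XOR the bytes together:
  start with 0x7F
  0x7F ⊕ 0xE6 = 0x99
  0x99 ⊕ 0xA5 = 0x3C
  0x3C ⊕ 0x1E = 0x22
  0x22 ⊕ 0x20 = 0x02
  0x02 ⊕ 0xC7 = 0xC5

C5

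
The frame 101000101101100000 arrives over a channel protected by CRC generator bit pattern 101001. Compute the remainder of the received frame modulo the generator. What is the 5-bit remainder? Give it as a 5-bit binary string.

01101

Modulo-2 division of 101000101101100000 by 101001:
  pos 0: 101000 XOR 101001 = 000001
  pos 5: 110110 XOR 101001 = 011111
  pos 6: 111111 XOR 101001 = 010110
  pos 7: 101101 XOR 101001 = 000100
  pos 10: 100000 XOR 101001 = 001001
  pos 12: 100100 XOR 101001 = 001101
Remainder = 01101 (nonzero — an error is detected).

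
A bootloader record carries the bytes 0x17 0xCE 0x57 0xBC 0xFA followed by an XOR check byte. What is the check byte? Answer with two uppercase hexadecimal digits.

XOR the bytes together:
  start with 0x17
  0x17 ⊕ 0xCE = 0xD9
  0xD9 ⊕ 0x57 = 0x8E
  0x8E ⊕ 0xBC = 0x32
  0x32 ⊕ 0xFA = 0xC8

C8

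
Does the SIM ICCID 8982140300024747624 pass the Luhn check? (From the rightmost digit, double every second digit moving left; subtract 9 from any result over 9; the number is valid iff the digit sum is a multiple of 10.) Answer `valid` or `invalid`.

valid

From the right, keep odd positions and double even positions (subtract 9 from any doubled value over 9):
  doubled (positions 2,4,...): 4 5 5 4 0 6 8 4 9 → sum 45
  kept (positions 1,3,...): 4 6 4 4 0 0 0 1 8 8 → sum 35
Total = 80.
80 mod 10 = 0, so the number is valid.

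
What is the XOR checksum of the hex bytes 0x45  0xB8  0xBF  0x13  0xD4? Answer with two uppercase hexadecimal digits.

85

XOR the bytes together:
  start with 0x45
  0x45 ⊕ 0xB8 = 0xFD
  0xFD ⊕ 0xBF = 0x42
  0x42 ⊕ 0x13 = 0x51
  0x51 ⊕ 0xD4 = 0x85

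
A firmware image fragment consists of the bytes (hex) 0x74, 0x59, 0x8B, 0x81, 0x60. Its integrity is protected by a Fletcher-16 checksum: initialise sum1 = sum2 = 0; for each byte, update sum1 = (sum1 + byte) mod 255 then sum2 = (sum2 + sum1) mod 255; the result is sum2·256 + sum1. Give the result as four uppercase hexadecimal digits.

B13B

Running sums (mod 255):
  after byte 0 (0x74): sum1=116, sum2=116
  after byte 1 (0x59): sum1=205, sum2=66
  after byte 2 (0x8B): sum1=89, sum2=155
  after byte 3 (0x81): sum1=218, sum2=118
  after byte 4 (0x60): sum1=59, sum2=177
Checksum = sum2·256 + sum1 = 177·256 + 59 = 45371 = 0xB13B.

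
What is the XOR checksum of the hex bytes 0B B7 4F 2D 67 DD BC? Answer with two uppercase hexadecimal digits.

XOR the bytes together:
  start with 0x0B
  0x0B ⊕ 0xB7 = 0xBC
  0xBC ⊕ 0x4F = 0xF3
  0xF3 ⊕ 0x2D = 0xDE
  0xDE ⊕ 0x67 = 0xB9
  0xB9 ⊕ 0xDD = 0x64
  0x64 ⊕ 0xBC = 0xD8

D8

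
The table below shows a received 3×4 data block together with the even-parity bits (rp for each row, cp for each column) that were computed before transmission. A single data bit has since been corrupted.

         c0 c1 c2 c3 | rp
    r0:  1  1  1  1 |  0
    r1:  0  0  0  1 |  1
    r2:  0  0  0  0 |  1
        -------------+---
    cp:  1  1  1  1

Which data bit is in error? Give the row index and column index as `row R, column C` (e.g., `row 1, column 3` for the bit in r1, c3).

Recompute each row's even parity and compare to rp:
  r0: data parity 0, sent rp 0 → ok
  r1: data parity 1, sent rp 1 → ok
  r2: data parity 0, sent rp 1 → mismatch
Recompute each column's even parity and compare to cp:
  c0: data parity 1, sent cp 1 → ok
  c1: data parity 1, sent cp 1 → ok
  c2: data parity 1, sent cp 1 → ok
  c3: data parity 0, sent cp 1 → mismatch
Exactly one row (r2) and one column (c3) fail → the flipped bit is at their intersection.

row 2, column 3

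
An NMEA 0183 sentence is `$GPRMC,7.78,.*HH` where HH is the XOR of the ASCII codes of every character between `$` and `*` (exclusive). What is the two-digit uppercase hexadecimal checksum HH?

73

XOR the ASCII codes of the payload characters:
  'G' = 0x47 → acc = 0x47
  'P' = 0x50 → acc = 0x17
  'R' = 0x52 → acc = 0x45
  'M' = 0x4D → acc = 0x08
  'C' = 0x43 → acc = 0x4B
  ',' = 0x2C → acc = 0x67
  '7' = 0x37 → acc = 0x50
  '.' = 0x2E → acc = 0x7E
  '7' = 0x37 → acc = 0x49
  '8' = 0x38 → acc = 0x71
  ',' = 0x2C → acc = 0x5D
  '.' = 0x2E → acc = 0x73
Checksum = 0x73.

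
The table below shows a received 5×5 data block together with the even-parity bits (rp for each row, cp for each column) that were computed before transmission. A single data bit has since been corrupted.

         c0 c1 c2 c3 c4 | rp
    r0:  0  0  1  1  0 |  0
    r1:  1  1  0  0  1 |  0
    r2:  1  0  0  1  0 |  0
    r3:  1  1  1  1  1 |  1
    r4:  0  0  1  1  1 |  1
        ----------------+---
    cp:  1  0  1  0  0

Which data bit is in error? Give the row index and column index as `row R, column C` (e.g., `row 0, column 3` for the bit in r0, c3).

row 1, column 4

Recompute each row's even parity and compare to rp:
  r0: data parity 0, sent rp 0 → ok
  r1: data parity 1, sent rp 0 → mismatch
  r2: data parity 0, sent rp 0 → ok
  r3: data parity 1, sent rp 1 → ok
  r4: data parity 1, sent rp 1 → ok
Recompute each column's even parity and compare to cp:
  c0: data parity 1, sent cp 1 → ok
  c1: data parity 0, sent cp 0 → ok
  c2: data parity 1, sent cp 1 → ok
  c3: data parity 0, sent cp 0 → ok
  c4: data parity 1, sent cp 0 → mismatch
Exactly one row (r1) and one column (c4) fail → the flipped bit is at their intersection.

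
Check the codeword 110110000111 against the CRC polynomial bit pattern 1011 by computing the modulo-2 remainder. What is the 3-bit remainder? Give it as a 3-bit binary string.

001

Modulo-2 division of 110110000111 by 1011:
  pos 0: 1101 XOR 1011 = 0110
  pos 1: 1101 XOR 1011 = 0110
  pos 2: 1100 XOR 1011 = 0111
  pos 3: 1110 XOR 1011 = 0101
  pos 4: 1010 XOR 1011 = 0001
  pos 7: 1011 XOR 1011 = 0000
Remainder = 001 (nonzero — an error is detected).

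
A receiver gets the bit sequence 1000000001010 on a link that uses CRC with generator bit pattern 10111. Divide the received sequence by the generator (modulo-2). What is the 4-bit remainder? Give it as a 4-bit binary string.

0100

Modulo-2 division of 1000000001010 by 10111:
  pos 0: 10000 XOR 10111 = 00111
  pos 2: 11100 XOR 10111 = 01011
  pos 3: 10110 XOR 10111 = 00001
  pos 7: 10101 XOR 10111 = 00010
Remainder = 0100 (nonzero — an error is detected).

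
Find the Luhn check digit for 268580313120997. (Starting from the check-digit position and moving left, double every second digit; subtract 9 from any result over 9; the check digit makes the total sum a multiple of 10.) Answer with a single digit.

0

Partial digits right→left: 7 9 9 0 2 1 3 1 3 0 8 5 8 6 2
Double every second digit counting from the check-digit position (so the 1st, 3rd, 5th, ... of the partial from the right).
  doubled (with −9 where >9): 5 9 4 6 6 7 7 4 → sum 48
  kept as-is: 9 0 1 1 0 5 6 → sum 22
Total = 48 + 22 = 70.
Check digit = (10 − (70 mod 10)) mod 10 = 0.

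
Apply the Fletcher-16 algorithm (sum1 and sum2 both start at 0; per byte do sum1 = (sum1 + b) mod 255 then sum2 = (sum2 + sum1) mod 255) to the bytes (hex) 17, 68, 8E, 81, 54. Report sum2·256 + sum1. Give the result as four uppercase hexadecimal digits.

18E3

Running sums (mod 255):
  after byte 0 (17): sum1=23, sum2=23
  after byte 1 (68): sum1=127, sum2=150
  after byte 2 (8E): sum1=14, sum2=164
  after byte 3 (81): sum1=143, sum2=52
  after byte 4 (54): sum1=227, sum2=24
Checksum = sum2·256 + sum1 = 24·256 + 227 = 6371 = 0x18E3.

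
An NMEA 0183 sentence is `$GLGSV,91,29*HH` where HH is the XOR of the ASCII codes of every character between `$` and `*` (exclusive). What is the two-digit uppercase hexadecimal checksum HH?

4A

XOR the ASCII codes of the payload characters:
  'G' = 0x47 → acc = 0x47
  'L' = 0x4C → acc = 0x0B
  'G' = 0x47 → acc = 0x4C
  'S' = 0x53 → acc = 0x1F
  'V' = 0x56 → acc = 0x49
  ',' = 0x2C → acc = 0x65
  '9' = 0x39 → acc = 0x5C
  '1' = 0x31 → acc = 0x6D
  ',' = 0x2C → acc = 0x41
  '2' = 0x32 → acc = 0x73
  '9' = 0x39 → acc = 0x4A
Checksum = 0x4A.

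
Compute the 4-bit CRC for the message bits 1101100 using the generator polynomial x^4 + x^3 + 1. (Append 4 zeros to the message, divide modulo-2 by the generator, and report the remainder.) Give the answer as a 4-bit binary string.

Append 4 zeros: 11011000000. Divide by 11001 (XOR where the leading bit is 1):
  pos 0: 11011 XOR 11001 = 00010
  pos 3: 10000 XOR 11001 = 01001
  pos 4: 10010 XOR 11001 = 01011
  pos 5: 10110 XOR 11001 = 01111
  pos 6: 11110 XOR 11001 = 00111
Remainder (last 4 bits) = 0111. This is the CRC / FCS.

0111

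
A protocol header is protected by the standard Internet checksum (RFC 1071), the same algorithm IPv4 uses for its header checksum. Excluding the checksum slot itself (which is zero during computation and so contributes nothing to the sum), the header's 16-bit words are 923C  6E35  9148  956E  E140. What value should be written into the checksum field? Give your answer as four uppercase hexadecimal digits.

One's-complement addition (fold any carry out of bit 15 back into bit 0):
  0x923C + 0x6E35 = 0x10071 → wrap carry → 0x0072
  0x0072 + 0x9148 = 0x091BA
  0x91BA + 0x956E = 0x12728 → wrap carry → 0x2729
  0x2729 + 0xE140 = 0x10869 → wrap carry → 0x086A
One's-complement sum = 0x086A.
Checksum = ~0x086A & 0xFFFF = 0xF795.

F795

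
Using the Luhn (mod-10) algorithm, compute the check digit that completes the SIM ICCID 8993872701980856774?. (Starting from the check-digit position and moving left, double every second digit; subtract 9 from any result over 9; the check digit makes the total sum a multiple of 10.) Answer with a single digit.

4

Partial digits right→left: 4 7 7 6 5 8 0 8 9 1 0 7 2 7 8 3 9 9 8
Double every second digit counting from the check-digit position (so the 1st, 3rd, 5th, ... of the partial from the right).
  doubled (with −9 where >9): 8 5 1 0 9 0 4 7 9 7 → sum 50
  kept as-is: 7 6 8 8 1 7 7 3 9 → sum 56
Total = 50 + 56 = 106.
Check digit = (10 − (106 mod 10)) mod 10 = 4.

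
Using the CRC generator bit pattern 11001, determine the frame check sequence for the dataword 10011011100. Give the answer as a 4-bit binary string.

1101

Append 4 zeros: 100110111000000. Divide by 11001 (XOR where the leading bit is 1):
  pos 0: 10011 XOR 11001 = 01010
  pos 1: 10100 XOR 11001 = 01101
  pos 2: 11011 XOR 11001 = 00010
  pos 5: 10110 XOR 11001 = 01111
  pos 6: 11110 XOR 11001 = 00111
  pos 8: 11100 XOR 11001 = 00101
  pos 10: 10100 XOR 11001 = 01101
Remainder (last 4 bits) = 1101. This is the CRC / FCS.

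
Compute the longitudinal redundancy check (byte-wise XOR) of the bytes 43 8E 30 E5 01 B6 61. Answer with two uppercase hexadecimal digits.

CE

XOR the bytes together:
  start with 0x43
  0x43 ⊕ 0x8E = 0xCD
  0xCD ⊕ 0x30 = 0xFD
  0xFD ⊕ 0xE5 = 0x18
  0x18 ⊕ 0x01 = 0x19
  0x19 ⊕ 0xB6 = 0xAF
  0xAF ⊕ 0x61 = 0xCE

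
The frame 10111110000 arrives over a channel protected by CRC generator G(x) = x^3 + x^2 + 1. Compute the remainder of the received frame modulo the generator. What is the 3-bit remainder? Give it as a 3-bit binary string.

Modulo-2 division of 10111110000 by 1101:
  pos 0: 1011 XOR 1101 = 0110
  pos 1: 1101 XOR 1101 = 0000
  pos 5: 1100 XOR 1101 = 0001
Remainder = 100 (nonzero — an error is detected).

100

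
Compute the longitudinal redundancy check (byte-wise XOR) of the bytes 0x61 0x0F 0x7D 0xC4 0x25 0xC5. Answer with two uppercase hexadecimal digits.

37

XOR the bytes together:
  start with 0x61
  0x61 ⊕ 0x0F = 0x6E
  0x6E ⊕ 0x7D = 0x13
  0x13 ⊕ 0xC4 = 0xD7
  0xD7 ⊕ 0x25 = 0xF2
  0xF2 ⊕ 0xC5 = 0x37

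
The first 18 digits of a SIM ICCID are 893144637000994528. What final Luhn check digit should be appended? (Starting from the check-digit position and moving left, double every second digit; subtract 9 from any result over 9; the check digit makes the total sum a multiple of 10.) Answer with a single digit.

5

Partial digits right→left: 8 2 5 4 9 9 0 0 0 7 3 6 4 4 1 3 9 8
Double every second digit counting from the check-digit position (so the 1st, 3rd, 5th, ... of the partial from the right).
  doubled (with −9 where >9): 7 1 9 0 0 6 8 2 9 → sum 42
  kept as-is: 2 4 9 0 7 6 4 3 8 → sum 43
Total = 42 + 43 = 85.
Check digit = (10 − (85 mod 10)) mod 10 = 5.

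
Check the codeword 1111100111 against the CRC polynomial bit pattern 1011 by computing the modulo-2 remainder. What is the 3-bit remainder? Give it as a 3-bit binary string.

010

Modulo-2 division of 1111100111 by 1011:
  pos 0: 1111 XOR 1011 = 0100
  pos 1: 1001 XOR 1011 = 0010
  pos 3: 1000 XOR 1011 = 0011
  pos 5: 1111 XOR 1011 = 0100
  pos 6: 1001 XOR 1011 = 0010
Remainder = 010 (nonzero — an error is detected).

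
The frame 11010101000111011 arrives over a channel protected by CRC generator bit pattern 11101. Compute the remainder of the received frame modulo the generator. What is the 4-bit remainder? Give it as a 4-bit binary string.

0000

Modulo-2 division of 11010101000111011 by 11101:
  pos 0: 11010 XOR 11101 = 00111
  pos 2: 11110 XOR 11101 = 00011
  pos 5: 11100 XOR 11101 = 00001
  pos 9: 10111 XOR 11101 = 01010
  pos 10: 10100 XOR 11101 = 01001
  pos 11: 10011 XOR 11101 = 01110
  pos 12: 11101 XOR 11101 = 00000
Remainder = 0000 (zero — the frame passes the CRC check).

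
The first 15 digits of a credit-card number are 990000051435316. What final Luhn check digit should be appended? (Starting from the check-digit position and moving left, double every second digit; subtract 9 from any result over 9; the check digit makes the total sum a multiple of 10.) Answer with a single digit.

Partial digits right→left: 6 1 3 5 3 4 1 5 0 0 0 0 0 9 9
Double every second digit counting from the check-digit position (so the 1st, 3rd, 5th, ... of the partial from the right).
  doubled (with −9 where >9): 3 6 6 2 0 0 0 9 → sum 26
  kept as-is: 1 5 4 5 0 0 9 → sum 24
Total = 26 + 24 = 50.
Check digit = (10 − (50 mod 10)) mod 10 = 0.

0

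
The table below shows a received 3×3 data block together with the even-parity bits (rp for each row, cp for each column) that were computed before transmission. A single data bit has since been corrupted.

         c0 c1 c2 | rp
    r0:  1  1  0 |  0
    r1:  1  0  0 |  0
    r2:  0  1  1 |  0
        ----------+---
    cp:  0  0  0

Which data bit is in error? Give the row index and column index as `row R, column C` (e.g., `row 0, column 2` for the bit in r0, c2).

Recompute each row's even parity and compare to rp:
  r0: data parity 0, sent rp 0 → ok
  r1: data parity 1, sent rp 0 → mismatch
  r2: data parity 0, sent rp 0 → ok
Recompute each column's even parity and compare to cp:
  c0: data parity 0, sent cp 0 → ok
  c1: data parity 0, sent cp 0 → ok
  c2: data parity 1, sent cp 0 → mismatch
Exactly one row (r1) and one column (c2) fail → the flipped bit is at their intersection.

row 1, column 2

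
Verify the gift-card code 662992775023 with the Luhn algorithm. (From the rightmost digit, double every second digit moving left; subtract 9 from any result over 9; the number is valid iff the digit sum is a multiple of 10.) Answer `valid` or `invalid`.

invalid

From the right, keep odd positions and double even positions (subtract 9 from any doubled value over 9):
  doubled (positions 2,4,...): 4 1 5 9 4 3 → sum 26
  kept (positions 1,3,...): 3 0 7 2 9 6 → sum 27
Total = 53.
53 mod 10 = 3, so the number is invalid.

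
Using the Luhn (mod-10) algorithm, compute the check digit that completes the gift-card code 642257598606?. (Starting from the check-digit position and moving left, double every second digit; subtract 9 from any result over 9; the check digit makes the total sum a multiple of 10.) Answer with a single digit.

2

Partial digits right→left: 6 0 6 8 9 5 7 5 2 2 4 6
Double every second digit counting from the check-digit position (so the 1st, 3rd, 5th, ... of the partial from the right).
  doubled (with −9 where >9): 3 3 9 5 4 8 → sum 32
  kept as-is: 0 8 5 5 2 6 → sum 26
Total = 32 + 26 = 58.
Check digit = (10 − (58 mod 10)) mod 10 = 2.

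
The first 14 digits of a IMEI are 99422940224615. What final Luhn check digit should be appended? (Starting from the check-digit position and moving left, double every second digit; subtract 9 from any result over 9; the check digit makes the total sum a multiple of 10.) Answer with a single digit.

4

Partial digits right→left: 5 1 6 4 2 2 0 4 9 2 2 4 9 9
Double every second digit counting from the check-digit position (so the 1st, 3rd, 5th, ... of the partial from the right).
  doubled (with −9 where >9): 1 3 4 0 9 4 9 → sum 30
  kept as-is: 1 4 2 4 2 4 9 → sum 26
Total = 30 + 26 = 56.
Check digit = (10 − (56 mod 10)) mod 10 = 4.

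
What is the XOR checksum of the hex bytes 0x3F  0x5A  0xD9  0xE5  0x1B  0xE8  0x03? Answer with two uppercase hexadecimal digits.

XOR the bytes together:
  start with 0x3F
  0x3F ⊕ 0x5A = 0x65
  0x65 ⊕ 0xD9 = 0xBC
  0xBC ⊕ 0xE5 = 0x59
  0x59 ⊕ 0x1B = 0x42
  0x42 ⊕ 0xE8 = 0xAA
  0xAA ⊕ 0x03 = 0xA9

A9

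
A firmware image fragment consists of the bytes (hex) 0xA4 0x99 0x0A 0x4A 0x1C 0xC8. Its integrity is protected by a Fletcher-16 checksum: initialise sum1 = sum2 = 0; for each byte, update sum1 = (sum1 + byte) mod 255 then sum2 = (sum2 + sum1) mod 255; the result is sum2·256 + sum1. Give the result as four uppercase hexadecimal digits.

Running sums (mod 255):
  after byte 0 (0xA4): sum1=164, sum2=164
  after byte 1 (0x99): sum1=62, sum2=226
  after byte 2 (0x0A): sum1=72, sum2=43
  after byte 3 (0x4A): sum1=146, sum2=189
  after byte 4 (0x1C): sum1=174, sum2=108
  after byte 5 (0xC8): sum1=119, sum2=227
Checksum = sum2·256 + sum1 = 227·256 + 119 = 58231 = 0xE377.

E377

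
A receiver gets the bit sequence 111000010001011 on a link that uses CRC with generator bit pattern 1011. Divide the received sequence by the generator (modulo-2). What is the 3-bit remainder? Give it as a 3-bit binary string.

010

Modulo-2 division of 111000010001011 by 1011:
  pos 0: 1110 XOR 1011 = 0101
  pos 1: 1010 XOR 1011 = 0001
  pos 4: 1001 XOR 1011 = 0010
  pos 6: 1000 XOR 1011 = 0011
  pos 8: 1101 XOR 1011 = 0110
  pos 9: 1100 XOR 1011 = 0111
  pos 10: 1111 XOR 1011 = 0100
  pos 11: 1001 XOR 1011 = 0010
Remainder = 010 (nonzero — an error is detected).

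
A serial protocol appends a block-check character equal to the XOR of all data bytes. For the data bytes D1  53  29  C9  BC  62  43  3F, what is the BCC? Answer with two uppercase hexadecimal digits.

XOR the bytes together:
  start with 0xD1
  0xD1 ⊕ 0x53 = 0x82
  0x82 ⊕ 0x29 = 0xAB
  0xAB ⊕ 0xC9 = 0x62
  0x62 ⊕ 0xBC = 0xDE
  0xDE ⊕ 0x62 = 0xBC
  0xBC ⊕ 0x43 = 0xFF
  0xFF ⊕ 0x3F = 0xC0

C0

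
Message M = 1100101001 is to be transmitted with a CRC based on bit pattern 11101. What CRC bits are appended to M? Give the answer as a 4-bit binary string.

0001

Append 4 zeros: 11001010010000. Divide by 11101 (XOR where the leading bit is 1):
  pos 0: 11001 XOR 11101 = 00100
  pos 2: 10001 XOR 11101 = 01100
  pos 3: 11000 XOR 11101 = 00101
  pos 5: 10101 XOR 11101 = 01000
  pos 6: 10000 XOR 11101 = 01101
  pos 7: 11010 XOR 11101 = 00111
  pos 9: 11100 XOR 11101 = 00001
Remainder (last 4 bits) = 0001. This is the CRC / FCS.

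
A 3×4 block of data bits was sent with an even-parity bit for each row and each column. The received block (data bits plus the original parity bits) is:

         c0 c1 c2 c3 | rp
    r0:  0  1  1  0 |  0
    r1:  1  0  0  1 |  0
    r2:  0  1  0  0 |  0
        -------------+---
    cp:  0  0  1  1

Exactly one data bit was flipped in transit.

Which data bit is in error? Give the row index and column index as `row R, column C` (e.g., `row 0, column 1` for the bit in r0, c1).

row 2, column 0

Recompute each row's even parity and compare to rp:
  r0: data parity 0, sent rp 0 → ok
  r1: data parity 0, sent rp 0 → ok
  r2: data parity 1, sent rp 0 → mismatch
Recompute each column's even parity and compare to cp:
  c0: data parity 1, sent cp 0 → mismatch
  c1: data parity 0, sent cp 0 → ok
  c2: data parity 1, sent cp 1 → ok
  c3: data parity 1, sent cp 1 → ok
Exactly one row (r2) and one column (c0) fail → the flipped bit is at their intersection.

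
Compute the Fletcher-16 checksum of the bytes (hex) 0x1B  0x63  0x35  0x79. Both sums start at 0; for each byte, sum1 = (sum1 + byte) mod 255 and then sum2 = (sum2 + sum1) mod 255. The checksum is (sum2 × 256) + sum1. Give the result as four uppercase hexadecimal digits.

7A2D

Running sums (mod 255):
  after byte 0 (0x1B): sum1=27, sum2=27
  after byte 1 (0x63): sum1=126, sum2=153
  after byte 2 (0x35): sum1=179, sum2=77
  after byte 3 (0x79): sum1=45, sum2=122
Checksum = sum2·256 + sum1 = 122·256 + 45 = 31277 = 0x7A2D.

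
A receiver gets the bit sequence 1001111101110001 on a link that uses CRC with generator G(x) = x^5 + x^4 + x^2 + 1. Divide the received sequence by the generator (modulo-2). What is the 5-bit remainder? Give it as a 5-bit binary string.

00000

Modulo-2 division of 1001111101110001 by 110101:
  pos 0: 100111 XOR 110101 = 010010
  pos 1: 100101 XOR 110101 = 010000
  pos 2: 100001 XOR 110101 = 010100
  pos 3: 101000 XOR 110101 = 011101
  pos 4: 111011 XOR 110101 = 001110
  pos 6: 111011 XOR 110101 = 001110
  pos 8: 111000 XOR 110101 = 001101
  pos 10: 110101 XOR 110101 = 000000
Remainder = 00000 (zero — the frame passes the CRC check).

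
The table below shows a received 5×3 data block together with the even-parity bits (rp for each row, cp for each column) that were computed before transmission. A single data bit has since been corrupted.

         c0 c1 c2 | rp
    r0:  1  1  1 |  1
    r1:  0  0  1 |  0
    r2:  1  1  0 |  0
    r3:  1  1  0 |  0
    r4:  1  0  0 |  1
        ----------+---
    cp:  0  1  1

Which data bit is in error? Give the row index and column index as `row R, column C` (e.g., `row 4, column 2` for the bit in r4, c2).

Recompute each row's even parity and compare to rp:
  r0: data parity 1, sent rp 1 → ok
  r1: data parity 1, sent rp 0 → mismatch
  r2: data parity 0, sent rp 0 → ok
  r3: data parity 0, sent rp 0 → ok
  r4: data parity 1, sent rp 1 → ok
Recompute each column's even parity and compare to cp:
  c0: data parity 0, sent cp 0 → ok
  c1: data parity 1, sent cp 1 → ok
  c2: data parity 0, sent cp 1 → mismatch
Exactly one row (r1) and one column (c2) fail → the flipped bit is at their intersection.

row 1, column 2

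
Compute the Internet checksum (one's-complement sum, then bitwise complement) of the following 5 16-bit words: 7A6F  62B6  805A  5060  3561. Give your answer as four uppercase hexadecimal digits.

1CBE

One's-complement addition (fold any carry out of bit 15 back into bit 0):
  0x7A6F + 0x62B6 = 0x0DD25
  0xDD25 + 0x805A = 0x15D7F → wrap carry → 0x5D80
  0x5D80 + 0x5060 = 0x0ADE0
  0xADE0 + 0x3561 = 0x0E341
One's-complement sum = 0xE341.
Checksum = ~0xE341 & 0xFFFF = 0x1CBE.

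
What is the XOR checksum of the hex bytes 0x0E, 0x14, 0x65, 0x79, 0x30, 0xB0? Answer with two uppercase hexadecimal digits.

XOR the bytes together:
  start with 0x0E
  0x0E ⊕ 0x14 = 0x1A
  0x1A ⊕ 0x65 = 0x7F
  0x7F ⊕ 0x79 = 0x06
  0x06 ⊕ 0x30 = 0x36
  0x36 ⊕ 0xB0 = 0x86

86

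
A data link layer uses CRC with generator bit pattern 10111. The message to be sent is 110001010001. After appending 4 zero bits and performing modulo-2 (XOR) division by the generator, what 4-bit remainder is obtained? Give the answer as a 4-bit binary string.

Append 4 zeros: 1100010100010000. Divide by 10111 (XOR where the leading bit is 1):
  pos 0: 11000 XOR 10111 = 01111
  pos 1: 11111 XOR 10111 = 01000
  pos 2: 10000 XOR 10111 = 00111
  pos 4: 11110 XOR 10111 = 01001
  pos 5: 10010 XOR 10111 = 00101
  pos 7: 10101 XOR 10111 = 00010
  pos 10: 10000 XOR 10111 = 00111
Remainder (last 4 bits) = 1110. This is the CRC / FCS.

1110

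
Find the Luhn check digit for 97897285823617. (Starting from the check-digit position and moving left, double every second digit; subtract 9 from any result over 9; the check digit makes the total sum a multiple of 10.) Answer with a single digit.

5

Partial digits right→left: 7 1 6 3 2 8 5 8 2 7 9 8 7 9
Double every second digit counting from the check-digit position (so the 1st, 3rd, 5th, ... of the partial from the right).
  doubled (with −9 where >9): 5 3 4 1 4 9 5 → sum 31
  kept as-is: 1 3 8 8 7 8 9 → sum 44
Total = 31 + 44 = 75.
Check digit = (10 − (75 mod 10)) mod 10 = 5.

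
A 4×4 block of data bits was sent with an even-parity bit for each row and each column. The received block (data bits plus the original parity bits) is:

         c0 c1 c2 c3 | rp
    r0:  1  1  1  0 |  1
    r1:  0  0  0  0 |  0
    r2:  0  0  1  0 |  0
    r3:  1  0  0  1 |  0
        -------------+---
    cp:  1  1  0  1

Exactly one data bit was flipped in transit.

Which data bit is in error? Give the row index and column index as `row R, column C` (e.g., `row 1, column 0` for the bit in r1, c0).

Recompute each row's even parity and compare to rp:
  r0: data parity 1, sent rp 1 → ok
  r1: data parity 0, sent rp 0 → ok
  r2: data parity 1, sent rp 0 → mismatch
  r3: data parity 0, sent rp 0 → ok
Recompute each column's even parity and compare to cp:
  c0: data parity 0, sent cp 1 → mismatch
  c1: data parity 1, sent cp 1 → ok
  c2: data parity 0, sent cp 0 → ok
  c3: data parity 1, sent cp 1 → ok
Exactly one row (r2) and one column (c0) fail → the flipped bit is at their intersection.

row 2, column 0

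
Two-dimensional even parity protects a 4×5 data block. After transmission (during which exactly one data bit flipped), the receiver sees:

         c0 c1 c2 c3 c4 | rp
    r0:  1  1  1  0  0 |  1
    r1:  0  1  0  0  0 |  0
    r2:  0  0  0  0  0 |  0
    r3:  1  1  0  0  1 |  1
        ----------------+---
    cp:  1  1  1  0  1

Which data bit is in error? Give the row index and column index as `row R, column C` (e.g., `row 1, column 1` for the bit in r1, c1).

row 1, column 0

Recompute each row's even parity and compare to rp:
  r0: data parity 1, sent rp 1 → ok
  r1: data parity 1, sent rp 0 → mismatch
  r2: data parity 0, sent rp 0 → ok
  r3: data parity 1, sent rp 1 → ok
Recompute each column's even parity and compare to cp:
  c0: data parity 0, sent cp 1 → mismatch
  c1: data parity 1, sent cp 1 → ok
  c2: data parity 1, sent cp 1 → ok
  c3: data parity 0, sent cp 0 → ok
  c4: data parity 1, sent cp 1 → ok
Exactly one row (r1) and one column (c0) fail → the flipped bit is at their intersection.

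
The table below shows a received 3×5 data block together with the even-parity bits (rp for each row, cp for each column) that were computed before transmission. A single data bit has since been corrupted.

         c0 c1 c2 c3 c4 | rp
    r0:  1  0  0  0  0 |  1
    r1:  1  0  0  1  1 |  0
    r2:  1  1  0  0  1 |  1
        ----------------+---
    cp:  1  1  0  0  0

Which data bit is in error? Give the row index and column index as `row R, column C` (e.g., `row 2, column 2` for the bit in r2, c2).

Recompute each row's even parity and compare to rp:
  r0: data parity 1, sent rp 1 → ok
  r1: data parity 1, sent rp 0 → mismatch
  r2: data parity 1, sent rp 1 → ok
Recompute each column's even parity and compare to cp:
  c0: data parity 1, sent cp 1 → ok
  c1: data parity 1, sent cp 1 → ok
  c2: data parity 0, sent cp 0 → ok
  c3: data parity 1, sent cp 0 → mismatch
  c4: data parity 0, sent cp 0 → ok
Exactly one row (r1) and one column (c3) fail → the flipped bit is at their intersection.

row 1, column 3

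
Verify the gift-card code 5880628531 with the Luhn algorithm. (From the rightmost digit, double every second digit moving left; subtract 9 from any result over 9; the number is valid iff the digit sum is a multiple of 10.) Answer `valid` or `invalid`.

From the right, keep odd positions and double even positions (subtract 9 from any doubled value over 9):
  doubled (positions 2,4,...): 6 7 3 7 1 → sum 24
  kept (positions 1,3,...): 1 5 2 0 8 → sum 16
Total = 40.
40 mod 10 = 0, so the number is valid.

valid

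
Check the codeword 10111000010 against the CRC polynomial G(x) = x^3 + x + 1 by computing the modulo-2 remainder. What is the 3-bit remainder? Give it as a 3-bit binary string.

111

Modulo-2 division of 10111000010 by 1011:
  pos 0: 1011 XOR 1011 = 0000
  pos 4: 1000 XOR 1011 = 0011
  pos 6: 1101 XOR 1011 = 0110
  pos 7: 1100 XOR 1011 = 0111
Remainder = 111 (nonzero — an error is detected).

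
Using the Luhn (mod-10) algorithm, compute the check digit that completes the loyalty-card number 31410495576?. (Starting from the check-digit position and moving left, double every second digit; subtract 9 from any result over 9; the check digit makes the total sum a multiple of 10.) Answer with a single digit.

5

Partial digits right→left: 6 7 5 5 9 4 0 1 4 1 3
Double every second digit counting from the check-digit position (so the 1st, 3rd, 5th, ... of the partial from the right).
  doubled (with −9 where >9): 3 1 9 0 8 6 → sum 27
  kept as-is: 7 5 4 1 1 → sum 18
Total = 27 + 18 = 45.
Check digit = (10 − (45 mod 10)) mod 10 = 5.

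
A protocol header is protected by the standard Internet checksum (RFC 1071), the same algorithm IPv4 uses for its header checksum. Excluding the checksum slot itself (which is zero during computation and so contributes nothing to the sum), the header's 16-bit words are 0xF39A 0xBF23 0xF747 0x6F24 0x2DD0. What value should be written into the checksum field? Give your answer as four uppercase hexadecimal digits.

One's-complement addition (fold any carry out of bit 15 back into bit 0):
  0xF39A + 0xBF23 = 0x1B2BD → wrap carry → 0xB2BE
  0xB2BE + 0xF747 = 0x1AA05 → wrap carry → 0xAA06
  0xAA06 + 0x6F24 = 0x1192A → wrap carry → 0x192B
  0x192B + 0x2DD0 = 0x046FB
One's-complement sum = 0x46FB.
Checksum = ~0x46FB & 0xFFFF = 0xB904.

B904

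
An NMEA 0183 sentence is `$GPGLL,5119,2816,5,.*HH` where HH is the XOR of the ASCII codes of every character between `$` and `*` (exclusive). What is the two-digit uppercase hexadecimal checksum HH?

XOR the ASCII codes of the payload characters:
  'G' = 0x47 → acc = 0x47
  'P' = 0x50 → acc = 0x17
  'G' = 0x47 → acc = 0x50
  'L' = 0x4C → acc = 0x1C
  'L' = 0x4C → acc = 0x50
  ',' = 0x2C → acc = 0x7C
  '5' = 0x35 → acc = 0x49
  '1' = 0x31 → acc = 0x78
  '1' = 0x31 → acc = 0x49
  '9' = 0x39 → acc = 0x70
  ',' = 0x2C → acc = 0x5C
  '2' = 0x32 → acc = 0x6E
  '8' = 0x38 → acc = 0x56
  '1' = 0x31 → acc = 0x67
  '6' = 0x36 → acc = 0x51
  ',' = 0x2C → acc = 0x7D
  '5' = 0x35 → acc = 0x48
  ',' = 0x2C → acc = 0x64
  '.' = 0x2E → acc = 0x4A
Checksum = 0x4A.

4A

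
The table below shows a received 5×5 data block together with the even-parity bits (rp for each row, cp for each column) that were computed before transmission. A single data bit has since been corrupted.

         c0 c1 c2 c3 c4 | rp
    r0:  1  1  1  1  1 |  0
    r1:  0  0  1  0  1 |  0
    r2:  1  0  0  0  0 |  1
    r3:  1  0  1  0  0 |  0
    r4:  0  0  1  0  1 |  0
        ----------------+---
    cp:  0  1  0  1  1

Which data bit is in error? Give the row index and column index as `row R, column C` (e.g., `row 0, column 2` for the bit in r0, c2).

row 0, column 0

Recompute each row's even parity and compare to rp:
  r0: data parity 1, sent rp 0 → mismatch
  r1: data parity 0, sent rp 0 → ok
  r2: data parity 1, sent rp 1 → ok
  r3: data parity 0, sent rp 0 → ok
  r4: data parity 0, sent rp 0 → ok
Recompute each column's even parity and compare to cp:
  c0: data parity 1, sent cp 0 → mismatch
  c1: data parity 1, sent cp 1 → ok
  c2: data parity 0, sent cp 0 → ok
  c3: data parity 1, sent cp 1 → ok
  c4: data parity 1, sent cp 1 → ok
Exactly one row (r0) and one column (c0) fail → the flipped bit is at their intersection.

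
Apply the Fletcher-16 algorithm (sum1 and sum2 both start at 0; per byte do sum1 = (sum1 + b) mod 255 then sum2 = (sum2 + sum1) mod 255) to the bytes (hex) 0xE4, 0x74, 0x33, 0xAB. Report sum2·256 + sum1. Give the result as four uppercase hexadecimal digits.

Running sums (mod 255):
  after byte 0 (0xE4): sum1=228, sum2=228
  after byte 1 (0x74): sum1=89, sum2=62
  after byte 2 (0x33): sum1=140, sum2=202
  after byte 3 (0xAB): sum1=56, sum2=3
Checksum = sum2·256 + sum1 = 3·256 + 56 = 824 = 0x0338.

0338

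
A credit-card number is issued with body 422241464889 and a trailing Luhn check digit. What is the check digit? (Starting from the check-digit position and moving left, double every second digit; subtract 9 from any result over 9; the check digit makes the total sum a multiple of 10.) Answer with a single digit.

Partial digits right→left: 9 8 8 4 6 4 1 4 2 2 2 4
Double every second digit counting from the check-digit position (so the 1st, 3rd, 5th, ... of the partial from the right).
  doubled (with −9 where >9): 9 7 3 2 4 4 → sum 29
  kept as-is: 8 4 4 4 2 4 → sum 26
Total = 29 + 26 = 55.
Check digit = (10 − (55 mod 10)) mod 10 = 5.

5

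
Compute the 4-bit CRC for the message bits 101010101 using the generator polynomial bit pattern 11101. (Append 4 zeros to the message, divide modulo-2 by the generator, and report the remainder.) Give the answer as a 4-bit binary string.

1110

Append 4 zeros: 1010101010000. Divide by 11101 (XOR where the leading bit is 1):
  pos 0: 10101 XOR 11101 = 01000
  pos 1: 10000 XOR 11101 = 01101
  pos 2: 11011 XOR 11101 = 00110
  pos 4: 11001 XOR 11101 = 00100
  pos 6: 10000 XOR 11101 = 01101
  pos 7: 11010 XOR 11101 = 00111
Remainder (last 4 bits) = 1110. This is the CRC / FCS.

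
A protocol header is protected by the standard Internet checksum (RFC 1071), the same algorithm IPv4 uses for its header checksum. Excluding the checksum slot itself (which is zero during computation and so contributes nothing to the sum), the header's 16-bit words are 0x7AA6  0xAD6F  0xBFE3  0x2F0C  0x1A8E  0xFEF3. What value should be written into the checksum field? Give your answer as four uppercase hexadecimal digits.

CF77

One's-complement addition (fold any carry out of bit 15 back into bit 0):
  0x7AA6 + 0xAD6F = 0x12815 → wrap carry → 0x2816
  0x2816 + 0xBFE3 = 0x0E7F9
  0xE7F9 + 0x2F0C = 0x11705 → wrap carry → 0x1706
  0x1706 + 0x1A8E = 0x03194
  0x3194 + 0xFEF3 = 0x13087 → wrap carry → 0x3088
One's-complement sum = 0x3088.
Checksum = ~0x3088 & 0xFFFF = 0xCF77.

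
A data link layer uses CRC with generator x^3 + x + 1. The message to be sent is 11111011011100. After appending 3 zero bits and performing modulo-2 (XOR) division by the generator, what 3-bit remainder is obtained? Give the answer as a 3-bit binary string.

Append 3 zeros: 11111011011100000. Divide by 1011 (XOR where the leading bit is 1):
  pos 0: 1111 XOR 1011 = 0100
  pos 1: 1001 XOR 1011 = 0010
  pos 3: 1001 XOR 1011 = 0010
  pos 5: 1010 XOR 1011 = 0001
  pos 8: 1111 XOR 1011 = 0100
  pos 9: 1000 XOR 1011 = 0011
  pos 11: 1100 XOR 1011 = 0111
  pos 12: 1110 XOR 1011 = 0101
  pos 13: 1010 XOR 1011 = 0001
Remainder (last 3 bits) = 001. This is the CRC / FCS.

001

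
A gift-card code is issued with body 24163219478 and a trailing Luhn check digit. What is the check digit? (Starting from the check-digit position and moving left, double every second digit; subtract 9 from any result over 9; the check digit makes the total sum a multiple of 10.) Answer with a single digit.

Partial digits right→left: 8 7 4 9 1 2 3 6 1 4 2
Double every second digit counting from the check-digit position (so the 1st, 3rd, 5th, ... of the partial from the right).
  doubled (with −9 where >9): 7 8 2 6 2 4 → sum 29
  kept as-is: 7 9 2 6 4 → sum 28
Total = 29 + 28 = 57.
Check digit = (10 − (57 mod 10)) mod 10 = 3.

3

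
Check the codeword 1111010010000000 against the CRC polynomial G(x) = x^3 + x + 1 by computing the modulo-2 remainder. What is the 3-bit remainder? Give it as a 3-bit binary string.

011

Modulo-2 division of 1111010010000000 by 1011:
  pos 0: 1111 XOR 1011 = 0100
  pos 1: 1000 XOR 1011 = 0011
  pos 3: 1110 XOR 1011 = 0101
  pos 4: 1010 XOR 1011 = 0001
  pos 7: 1100 XOR 1011 = 0111
  pos 8: 1110 XOR 1011 = 0101
  pos 9: 1010 XOR 1011 = 0001
  pos 12: 1000 XOR 1011 = 0011
Remainder = 011 (nonzero — an error is detected).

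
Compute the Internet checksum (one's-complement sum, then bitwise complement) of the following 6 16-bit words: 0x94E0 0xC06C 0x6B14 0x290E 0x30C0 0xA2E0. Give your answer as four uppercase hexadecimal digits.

42EF

One's-complement addition (fold any carry out of bit 15 back into bit 0):
  0x94E0 + 0xC06C = 0x1554C → wrap carry → 0x554D
  0x554D + 0x6B14 = 0x0C061
  0xC061 + 0x290E = 0x0E96F
  0xE96F + 0x30C0 = 0x11A2F → wrap carry → 0x1A30
  0x1A30 + 0xA2E0 = 0x0BD10
One's-complement sum = 0xBD10.
Checksum = ~0xBD10 & 0xFFFF = 0x42EF.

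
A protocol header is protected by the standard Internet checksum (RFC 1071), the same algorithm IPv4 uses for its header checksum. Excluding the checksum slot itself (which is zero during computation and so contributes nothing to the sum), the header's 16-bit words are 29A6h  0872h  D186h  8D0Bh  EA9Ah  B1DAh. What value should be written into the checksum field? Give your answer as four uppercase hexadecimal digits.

One's-complement addition (fold any carry out of bit 15 back into bit 0):
  0x29A6 + 0x0872 = 0x03218
  0x3218 + 0xD186 = 0x1039E → wrap carry → 0x039F
  0x039F + 0x8D0B = 0x090AA
  0x90AA + 0xEA9A = 0x17B44 → wrap carry → 0x7B45
  0x7B45 + 0xB1DA = 0x12D1F → wrap carry → 0x2D20
One's-complement sum = 0x2D20.
Checksum = ~0x2D20 & 0xFFFF = 0xD2DF.

D2DF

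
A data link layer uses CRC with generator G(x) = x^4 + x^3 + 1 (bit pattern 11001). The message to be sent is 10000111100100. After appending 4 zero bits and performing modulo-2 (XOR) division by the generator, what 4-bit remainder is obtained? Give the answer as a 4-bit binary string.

1010

Append 4 zeros: 100001111001000000. Divide by 11001 (XOR where the leading bit is 1):
  pos 0: 10000 XOR 11001 = 01001
  pos 1: 10011 XOR 11001 = 01010
  pos 2: 10101 XOR 11001 = 01100
  pos 3: 11001 XOR 11001 = 00000
  pos 8: 10010 XOR 11001 = 01011
  pos 9: 10110 XOR 11001 = 01111
  pos 10: 11110 XOR 11001 = 00111
  pos 12: 11100 XOR 11001 = 00101
Remainder (last 4 bits) = 1010. This is the CRC / FCS.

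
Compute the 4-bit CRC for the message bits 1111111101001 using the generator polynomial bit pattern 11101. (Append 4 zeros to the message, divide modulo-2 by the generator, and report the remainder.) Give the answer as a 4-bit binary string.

Append 4 zeros: 11111111010010000. Divide by 11101 (XOR where the leading bit is 1):
  pos 0: 11111 XOR 11101 = 00010
  pos 3: 10111 XOR 11101 = 01010
  pos 4: 10100 XOR 11101 = 01001
  pos 5: 10011 XOR 11101 = 01110
  pos 6: 11100 XOR 11101 = 00001
  pos 10: 10100 XOR 11101 = 01001
  pos 11: 10010 XOR 11101 = 01111
  pos 12: 11110 XOR 11101 = 00011
Remainder (last 4 bits) = 0011. This is the CRC / FCS.

0011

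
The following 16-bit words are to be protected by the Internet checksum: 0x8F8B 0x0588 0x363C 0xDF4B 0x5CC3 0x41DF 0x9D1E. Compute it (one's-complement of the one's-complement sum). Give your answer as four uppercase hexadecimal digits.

One's-complement addition (fold any carry out of bit 15 back into bit 0):
  0x8F8B + 0x0588 = 0x09513
  0x9513 + 0x363C = 0x0CB4F
  0xCB4F + 0xDF4B = 0x1AA9A → wrap carry → 0xAA9B
  0xAA9B + 0x5CC3 = 0x1075E → wrap carry → 0x075F
  0x075F + 0x41DF = 0x0493E
  0x493E + 0x9D1E = 0x0E65C
One's-complement sum = 0xE65C.
Checksum = ~0xE65C & 0xFFFF = 0x19A3.

19A3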